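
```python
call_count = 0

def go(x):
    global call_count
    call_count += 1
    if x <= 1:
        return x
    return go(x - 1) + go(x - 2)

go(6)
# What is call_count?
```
Call trace (a repeated sub-call is expanded the first time; later identical calls just restate its return value):
go(x=6)
  go(x=5)
    go(x=4)
      go(x=3)
        go(x=2)
          go(x=1)
          -> return 1
          go(x=0)
          -> return 0
        -> return 1
        go(x=1)
        -> return 1
      -> return 2
      go(x=2) -> return 1  (same call as traced above)
    -> return 3
    go(x=3) -> return 2  (same call as traced above)
  -> return 5
  go(x=4) -> return 3  (same call as traced above)
-> return 8

call_count is incremented once per call, so count the calls in each subtree. Let C(x) = number of calls made by go(x).
C(0) = C(1) = 1 (base case, no recursion); C(x) = 1 + C(x - 1) + C(x - 2) otherwise.
C(2) = 1 + C(1) + C(0) = 1 + 1 + 1 = 3
C(3) = 1 + C(2) + C(1) = 1 + 3 + 1 = 5
C(4) = 1 + C(3) + C(2) = 1 + 5 + 3 = 9
C(5) = 1 + C(4) + C(3) = 1 + 9 + 5 = 15
C(6) = 1 + C(5) + C(4) = 1 + 15 + 9 = 25
call_count = C(6) = 25

Final answer: 25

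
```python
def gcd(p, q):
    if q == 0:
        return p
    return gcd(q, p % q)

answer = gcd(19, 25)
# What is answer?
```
Call trace:
gcd(p=19, q=25)
  gcd(p=25, q=19)
    gcd(p=19, q=6)
      gcd(p=6, q=1)
        gcd(p=1, q=0)
        -> return 1
      -> return 1
    -> return 1
  -> return 1
-> return 1

Final answer: 1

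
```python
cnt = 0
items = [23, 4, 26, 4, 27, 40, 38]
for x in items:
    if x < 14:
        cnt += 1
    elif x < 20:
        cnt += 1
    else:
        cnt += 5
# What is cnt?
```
Trace:
  cnt=0
  cnt=5, x=23
  cnt=6, x=4
  cnt=11, x=26
  cnt=12, x=4
  cnt=17, x=27
  cnt=22, x=40
  cnt=27, x=38

Final answer: 27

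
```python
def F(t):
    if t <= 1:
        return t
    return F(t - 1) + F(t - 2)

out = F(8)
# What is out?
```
Call trace (a repeated sub-call is expanded the first time; later identical calls just restate its return value):
F(t=8)
  F(t=7)
    F(t=6)
      F(t=5)
        F(t=4)
          F(t=3)
            F(t=2)
              F(t=1)
              -> return 1
              F(t=0)
              -> return 0
            -> return 1
            F(t=1)
            -> return 1
          -> return 2
          F(t=2) -> return 1  (same call as traced above)
        -> return 3
        F(t=3) -> return 2  (same call as traced above)
      -> return 5
      F(t=4) -> return 3  (same call as traced above)
    -> return 8
    F(t=5) -> return 5  (same call as traced above)
  -> return 13
  F(t=6) -> return 8  (same call as traced above)
-> return 21

Final answer: 21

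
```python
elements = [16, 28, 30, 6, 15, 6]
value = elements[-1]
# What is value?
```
Trace:
  elements=[16, 28, 30, 6, 15, 6]
  elements=[16, 28, 30, 6, 15, 6], value=6

Final answer: 6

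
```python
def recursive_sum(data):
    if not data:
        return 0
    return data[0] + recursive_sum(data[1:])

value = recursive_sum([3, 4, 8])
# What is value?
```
Call trace:
recursive_sum(data=[3, 4, 8])
  recursive_sum(data=[4, 8])
    recursive_sum(data=[8])
      recursive_sum(data=[])
      -> return 0
    -> return 8
  -> return 12
-> return 15

Final answer: 15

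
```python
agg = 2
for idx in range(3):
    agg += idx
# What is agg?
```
Trace:
  agg=2
  agg=2, idx=0
  agg=3, idx=1
  agg=5, idx=2

Final answer: 5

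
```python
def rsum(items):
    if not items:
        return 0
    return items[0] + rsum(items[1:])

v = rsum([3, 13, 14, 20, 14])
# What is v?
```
Call trace:
rsum(items=[3, 13, 14, 20, 14])
  rsum(items=[13, 14, 20, 14])
    rsum(items=[14, 20, 14])
      rsum(items=[20, 14])
        rsum(items=[14])
          rsum(items=[])
          -> return 0
        -> return 14
      -> return 34
    -> return 48
  -> return 61
-> return 64

Final answer: 64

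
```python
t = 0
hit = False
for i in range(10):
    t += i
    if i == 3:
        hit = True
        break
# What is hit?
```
Trace:
  t=0
  t=0, hit=False
  t=0, hit=False, i=0
  t=1, hit=False, i=1
  t=3, hit=False, i=2
  t=6, hit=True, i=3

Final answer: True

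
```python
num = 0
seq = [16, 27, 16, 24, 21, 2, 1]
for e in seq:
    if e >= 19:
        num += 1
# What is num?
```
Trace:
  num=0
  num=0, e=16
  num=1, e=27
  num=1, e=16
  num=2, e=24
  num=3, e=21
  num=3, e=2
  num=3, e=1

Final answer: 3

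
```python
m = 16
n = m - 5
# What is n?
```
Trace:
  m=16
  m=16, n=11

Final answer: 11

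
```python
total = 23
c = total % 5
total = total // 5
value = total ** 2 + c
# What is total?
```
Trace:
  total=23
  total=23, c=3
  total=4, c=3
  total=4, c=3, value=19

Final answer: 4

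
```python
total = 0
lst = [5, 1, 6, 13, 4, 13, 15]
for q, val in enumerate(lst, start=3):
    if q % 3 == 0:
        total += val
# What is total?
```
Trace:
  total=0
  total=5, q=3, val=5
  total=5, q=4, val=1
  total=5, q=5, val=6
  total=18, q=6, val=13
  total=18, q=7, val=4
  total=18, q=8, val=13
  total=33, q=9, val=15

Final answer: 33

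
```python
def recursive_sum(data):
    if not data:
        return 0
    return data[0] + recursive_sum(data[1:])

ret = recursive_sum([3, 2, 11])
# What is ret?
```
Call trace:
recursive_sum(data=[3, 2, 11])
  recursive_sum(data=[2, 11])
    recursive_sum(data=[11])
      recursive_sum(data=[])
      -> return 0
    -> return 11
  -> return 13
-> return 16

Final answer: 16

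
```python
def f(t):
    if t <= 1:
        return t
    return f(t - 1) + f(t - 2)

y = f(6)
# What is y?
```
Call trace (a repeated sub-call is expanded the first time; later identical calls just restate its return value):
f(t=6)
  f(t=5)
    f(t=4)
      f(t=3)
        f(t=2)
          f(t=1)
          -> return 1
          f(t=0)
          -> return 0
        -> return 1
        f(t=1)
        -> return 1
      -> return 2
      f(t=2) -> return 1  (same call as traced above)
    -> return 3
    f(t=3) -> return 2  (same call as traced above)
  -> return 5
  f(t=4) -> return 3  (same call as traced above)
-> return 8

Final answer: 8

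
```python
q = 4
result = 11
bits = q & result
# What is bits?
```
Trace:
  q=4
  q=4, result=11
  q=4, result=11, bits=0

Final answer: 0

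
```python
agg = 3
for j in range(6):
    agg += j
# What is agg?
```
Trace:
  agg=3
  agg=3, j=0
  agg=4, j=1
  agg=6, j=2
  agg=9, j=3
  agg=13, j=4
  agg=18, j=5

Final answer: 18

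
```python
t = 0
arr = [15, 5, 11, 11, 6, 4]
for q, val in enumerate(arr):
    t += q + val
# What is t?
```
Trace:
  t=0
  t=15, q=0, val=15
  t=21, q=1, val=5
  t=34, q=2, val=11
  t=48, q=3, val=11
  t=58, q=4, val=6
  t=67, q=5, val=4

Final answer: 67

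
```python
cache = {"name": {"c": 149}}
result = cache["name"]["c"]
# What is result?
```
Trace:
  cache={'name': {'c': 149}}
  cache={'name': {'c': 149}}, result=149

Final answer: 149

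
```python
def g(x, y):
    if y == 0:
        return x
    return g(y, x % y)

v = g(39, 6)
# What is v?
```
Call trace:
g(x=39, y=6)
  g(x=6, y=3)
    g(x=3, y=0)
    -> return 3
  -> return 3
-> return 3

Final answer: 3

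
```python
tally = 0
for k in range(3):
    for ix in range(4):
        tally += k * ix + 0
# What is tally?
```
Trace:
  tally=0
  tally=0, k=0, ix=0
  tally=0, k=0, ix=1
  tally=0, k=0, ix=2
  tally=0, k=0, ix=3
  tally=0, k=1, ix=0
  tally=1, k=1, ix=1
  tally=3, k=1, ix=2
  tally=6, k=1, ix=3
  tally=6, k=2, ix=0
  tally=8, k=2, ix=1
  tally=12, k=2, ix=2
  tally=18, k=2, ix=3

Final answer: 18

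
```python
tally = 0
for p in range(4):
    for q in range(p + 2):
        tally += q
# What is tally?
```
Trace:
  tally=0
  tally=0, p=0, q=0
  tally=1, p=0, q=1
  tally=1, p=1, q=0
  tally=2, p=1, q=1
  tally=4, p=1, q=2
  tally=4, p=2, q=0
  tally=5, p=2, q=1
  tally=7, p=2, q=2
  tally=10, p=2, q=3
  tally=10, p=3, q=0
  tally=11, p=3, q=1
  tally=13, p=3, q=2
  tally=16, p=3, q=3
  tally=20, p=3, q=4

Final answer: 20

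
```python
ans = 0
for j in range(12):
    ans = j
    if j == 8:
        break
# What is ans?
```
Trace:
  ans=0
  ans=0, j=0
  ans=1, j=1
  ans=2, j=2
  ans=3, j=3
  ans=4, j=4
  ans=5, j=5
  ans=6, j=6
  ans=7, j=7
  ans=8, j=8

Final answer: 8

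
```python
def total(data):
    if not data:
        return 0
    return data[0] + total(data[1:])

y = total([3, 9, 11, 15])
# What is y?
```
Call trace:
total(data=[3, 9, 11, 15])
  total(data=[9, 11, 15])
    total(data=[11, 15])
      total(data=[15])
        total(data=[])
        -> return 0
      -> return 15
    -> return 26
  -> return 35
-> return 38

Final answer: 38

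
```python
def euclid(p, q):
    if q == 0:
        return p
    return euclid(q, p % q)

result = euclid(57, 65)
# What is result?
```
Call trace:
euclid(p=57, q=65)
  euclid(p=65, q=57)
    euclid(p=57, q=8)
      euclid(p=8, q=1)
        euclid(p=1, q=0)
        -> return 1
      -> return 1
    -> return 1
  -> return 1
-> return 1

Final answer: 1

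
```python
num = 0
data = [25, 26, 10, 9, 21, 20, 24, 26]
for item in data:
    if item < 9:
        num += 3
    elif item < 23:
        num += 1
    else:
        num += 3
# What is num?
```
Trace:
  num=0
  num=3, item=25
  num=6, item=26
  num=7, item=10
  num=8, item=9
  num=9, item=21
  num=10, item=20
  num=13, item=24
  num=16, item=26

Final answer: 16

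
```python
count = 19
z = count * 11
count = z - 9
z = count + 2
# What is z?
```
Trace:
  count=19
  count=19, z=209
  count=200, z=209
  count=200, z=202

Final answer: 202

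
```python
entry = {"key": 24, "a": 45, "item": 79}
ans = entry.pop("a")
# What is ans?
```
Trace:
  entry={'key': 24, 'a': 45, 'item': 79}
  entry={'key': 24, 'item': 79}, ans=45

Final answer: 45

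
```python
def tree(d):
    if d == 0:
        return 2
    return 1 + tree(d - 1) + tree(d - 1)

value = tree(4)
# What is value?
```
Call trace (a repeated sub-call is expanded the first time; later identical calls just restate its return value):
tree(d=4)
  tree(d=3)
    tree(d=2)
      tree(d=1)
        tree(d=0)
        -> return 2
        tree(d=0)
        -> return 2
      -> return 5
      tree(d=1) -> return 5  (same call as traced above)
    -> return 11
    tree(d=2) -> return 11  (same call as traced above)
  -> return 23
  tree(d=3) -> return 23  (same call as traced above)
-> return 47

Final answer: 47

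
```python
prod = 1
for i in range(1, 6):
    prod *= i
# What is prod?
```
Trace:
  prod=1
  prod=1, i=1
  prod=2, i=2
  prod=6, i=3
  prod=24, i=4
  prod=120, i=5

Final answer: 120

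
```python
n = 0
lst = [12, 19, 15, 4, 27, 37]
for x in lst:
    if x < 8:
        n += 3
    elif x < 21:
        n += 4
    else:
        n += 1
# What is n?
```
Trace:
  n=0
  n=4, x=12
  n=8, x=19
  n=12, x=15
  n=15, x=4
  n=16, x=27
  n=17, x=37

Final answer: 17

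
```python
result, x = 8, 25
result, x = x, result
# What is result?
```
Trace:
  result=8, x=25
  result=25, x=8

Final answer: 25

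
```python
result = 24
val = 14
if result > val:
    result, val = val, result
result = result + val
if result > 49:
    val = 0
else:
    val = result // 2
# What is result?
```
Trace:
  result=24
  result=24, val=14
  result=14, val=24
  result=38, val=24
  result=38, val=19

Final answer: 38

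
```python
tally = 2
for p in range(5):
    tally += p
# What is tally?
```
Trace:
  tally=2
  tally=2, p=0
  tally=3, p=1
  tally=5, p=2
  tally=8, p=3
  tally=12, p=4

Final answer: 12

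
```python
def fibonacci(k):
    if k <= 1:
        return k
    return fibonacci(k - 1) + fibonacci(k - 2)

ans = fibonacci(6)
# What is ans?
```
Call trace (a repeated sub-call is expanded the first time; later identical calls just restate its return value):
fibonacci(k=6)
  fibonacci(k=5)
    fibonacci(k=4)
      fibonacci(k=3)
        fibonacci(k=2)
          fibonacci(k=1)
          -> return 1
          fibonacci(k=0)
          -> return 0
        -> return 1
        fibonacci(k=1)
        -> return 1
      -> return 2
      fibonacci(k=2) -> return 1  (same call as traced above)
    -> return 3
    fibonacci(k=3) -> return 2  (same call as traced above)
  -> return 5
  fibonacci(k=4) -> return 3  (same call as traced above)
-> return 8

Final answer: 8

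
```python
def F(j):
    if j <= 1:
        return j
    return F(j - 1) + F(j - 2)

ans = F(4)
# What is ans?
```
Call trace (a repeated sub-call is expanded the first time; later identical calls just restate its return value):
F(j=4)
  F(j=3)
    F(j=2)
      F(j=1)
      -> return 1
      F(j=0)
      -> return 0
    -> return 1
    F(j=1)
    -> return 1
  -> return 2
  F(j=2) -> return 1  (same call as traced above)
-> return 3

Final answer: 3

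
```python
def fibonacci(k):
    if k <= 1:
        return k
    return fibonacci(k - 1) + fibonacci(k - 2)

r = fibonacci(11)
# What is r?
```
Call trace (a repeated sub-call is expanded the first time; later identical calls just restate its return value):
fibonacci(k=11)
  fibonacci(k=10)
    fibonacci(k=9)
      fibonacci(k=8)
        fibonacci(k=7)
          fibonacci(k=6)
            fibonacci(k=5)
              fibonacci(k=4)
                fibonacci(k=3)
                  fibonacci(k=2)
                    fibonacci(k=1)
                    -> return 1
                    fibonacci(k=0)
                    -> return 0
                  -> return 1
                  fibonacci(k=1)
                  -> return 1
                -> return 2
                fibonacci(k=2) -> return 1  (same call as traced above)
              -> return 3
              fibonacci(k=3) -> return 2  (same call as traced above)
            -> return 5
            fibonacci(k=4) -> return 3  (same call as traced above)
          -> return 8
          fibonacci(k=5) -> return 5  (same call as traced above)
        -> return 13
        fibonacci(k=6) -> return 8  (same call as traced above)
      -> return 21
      fibonacci(k=7) -> return 13  (same call as traced above)
    -> return 34
    fibonacci(k=8) -> return 21  (same call as traced above)
  -> return 55
  fibonacci(k=9) -> return 34  (same call as traced above)
-> return 89

Final answer: 89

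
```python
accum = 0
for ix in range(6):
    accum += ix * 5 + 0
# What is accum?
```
Trace:
  accum=0
  accum=0, ix=0
  accum=5, ix=1
  accum=15, ix=2
  accum=30, ix=3
  accum=50, ix=4
  accum=75, ix=5

Final answer: 75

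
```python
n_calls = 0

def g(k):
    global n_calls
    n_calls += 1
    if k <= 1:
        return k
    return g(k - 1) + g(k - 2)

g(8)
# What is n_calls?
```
Call trace (a repeated sub-call is expanded the first time; later identical calls just restate its return value):
g(k=8)
  g(k=7)
    g(k=6)
      g(k=5)
        g(k=4)
          g(k=3)
            g(k=2)
              g(k=1)
              -> return 1
              g(k=0)
              -> return 0
            -> return 1
            g(k=1)
            -> return 1
          -> return 2
          g(k=2) -> return 1  (same call as traced above)
        -> return 3
        g(k=3) -> return 2  (same call as traced above)
      -> return 5
      g(k=4) -> return 3  (same call as traced above)
    -> return 8
    g(k=5) -> return 5  (same call as traced above)
  -> return 13
  g(k=6) -> return 8  (same call as traced above)
-> return 21

n_calls is incremented once per call, so count the calls in each subtree. Let C(k) = number of calls made by g(k).
C(0) = C(1) = 1 (base case, no recursion); C(k) = 1 + C(k - 1) + C(k - 2) otherwise.
C(2) = 1 + C(1) + C(0) = 1 + 1 + 1 = 3
C(3) = 1 + C(2) + C(1) = 1 + 3 + 1 = 5
C(4) = 1 + C(3) + C(2) = 1 + 5 + 3 = 9
C(5) = 1 + C(4) + C(3) = 1 + 9 + 5 = 15
C(6) = 1 + C(5) + C(4) = 1 + 15 + 9 = 25
C(7) = 1 + C(6) + C(5) = 1 + 25 + 15 = 41
C(8) = 1 + C(7) + C(6) = 1 + 41 + 25 = 67
n_calls = C(8) = 67

Final answer: 67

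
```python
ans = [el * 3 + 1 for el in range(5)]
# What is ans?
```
Trace:
  el=0
  el=1
  el=2
  el=3
  el=4
  ans=[1, 4, 7, 10, 13]

Final answer: [1, 4, 7, 10, 13]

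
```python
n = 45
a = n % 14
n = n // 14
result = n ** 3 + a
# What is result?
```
Trace:
  n=45
  n=45, a=3
  n=3, a=3
  n=3, a=3, result=30

Final answer: 30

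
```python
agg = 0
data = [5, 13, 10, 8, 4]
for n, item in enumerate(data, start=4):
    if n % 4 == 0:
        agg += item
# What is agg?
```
Trace:
  agg=0
  agg=5, n=4, item=5
  agg=5, n=5, item=13
  agg=5, n=6, item=10
  agg=5, n=7, item=8
  agg=9, n=8, item=4

Final answer: 9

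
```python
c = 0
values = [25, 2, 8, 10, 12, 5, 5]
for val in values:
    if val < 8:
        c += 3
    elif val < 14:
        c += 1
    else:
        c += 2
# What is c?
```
Trace:
  c=0
  c=2, val=25
  c=5, val=2
  c=6, val=8
  c=7, val=10
  c=8, val=12
  c=11, val=5
  c=14, val=5

Final answer: 14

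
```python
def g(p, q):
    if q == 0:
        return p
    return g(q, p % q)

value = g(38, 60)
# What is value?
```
Call trace:
g(p=38, q=60)
  g(p=60, q=38)
    g(p=38, q=22)
      g(p=22, q=16)
        g(p=16, q=6)
          g(p=6, q=4)
            g(p=4, q=2)
              g(p=2, q=0)
              -> return 2
            -> return 2
          -> return 2
        -> return 2
      -> return 2
    -> return 2
  -> return 2
-> return 2

Final answer: 2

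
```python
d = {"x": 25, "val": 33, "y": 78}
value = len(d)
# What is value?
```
Trace:
  d={'x': 25, 'val': 33, 'y': 78}
  d={'x': 25, 'val': 33, 'y': 78}, value=3

Final answer: 3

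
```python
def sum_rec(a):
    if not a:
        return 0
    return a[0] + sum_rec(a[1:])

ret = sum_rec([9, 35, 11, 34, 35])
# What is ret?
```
Call trace:
sum_rec(a=[9, 35, 11, 34, 35])
  sum_rec(a=[35, 11, 34, 35])
    sum_rec(a=[11, 34, 35])
      sum_rec(a=[34, 35])
        sum_rec(a=[35])
          sum_rec(a=[])
          -> return 0
        -> return 35
      -> return 69
    -> return 80
  -> return 115
-> return 124

Final answer: 124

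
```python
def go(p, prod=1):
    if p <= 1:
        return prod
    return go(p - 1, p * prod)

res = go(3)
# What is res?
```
Call trace:
go(p=3, prod=1)
  go(p=2, prod=3)
    go(p=1, prod=6)
    -> return 6
  -> return 6
-> return 6

Final answer: 6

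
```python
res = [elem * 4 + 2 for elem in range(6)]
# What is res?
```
Trace:
  elem=0
  elem=1
  elem=2
  elem=3
  elem=4
  elem=5
  res=[2, 6, 10, 14, 18, 22]

Final answer: [2, 6, 10, 14, 18, 22]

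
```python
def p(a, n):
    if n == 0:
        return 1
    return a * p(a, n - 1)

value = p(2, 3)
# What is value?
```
Call trace:
p(a=2, n=3)
  p(a=2, n=2)
    p(a=2, n=1)
      p(a=2, n=0)
      -> return 1
    -> return 2
  -> return 4
-> return 8

Final answer: 8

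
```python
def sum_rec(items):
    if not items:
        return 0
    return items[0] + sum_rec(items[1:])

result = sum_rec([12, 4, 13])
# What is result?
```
Call trace:
sum_rec(items=[12, 4, 13])
  sum_rec(items=[4, 13])
    sum_rec(items=[13])
      sum_rec(items=[])
      -> return 0
    -> return 13
  -> return 17
-> return 29

Final answer: 29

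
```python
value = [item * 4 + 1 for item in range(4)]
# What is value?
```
Trace:
  item=0
  item=1
  item=2
  item=3
  value=[1, 5, 9, 13]

Final answer: [1, 5, 9, 13]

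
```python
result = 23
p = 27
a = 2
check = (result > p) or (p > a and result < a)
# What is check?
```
Trace:
  result=23
  result=23, p=27
  result=23, p=27, a=2
  result=23, p=27, a=2, check=False

Final answer: False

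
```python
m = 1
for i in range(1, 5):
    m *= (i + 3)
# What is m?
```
Trace:
  m=1
  m=4, i=1
  m=20, i=2
  m=120, i=3
  m=840, i=4

Final answer: 840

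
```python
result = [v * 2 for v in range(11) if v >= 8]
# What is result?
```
Trace:
  v=0
  v=1
  v=2
  v=3
  v=4
  v=5
  v=6
  v=7
  v=8
  v=9
  v=10
  result=[16, 18, 20]

Final answer: [16, 18, 20]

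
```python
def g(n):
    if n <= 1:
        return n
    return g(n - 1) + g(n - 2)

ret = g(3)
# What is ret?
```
Call trace:
g(n=3)
  g(n=2)
    g(n=1)
    -> return 1
    g(n=0)
    -> return 0
  -> return 1
  g(n=1)
  -> return 1
-> return 2

Final answer: 2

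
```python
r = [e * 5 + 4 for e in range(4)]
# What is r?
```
Trace:
  e=0
  e=1
  e=2
  e=3
  r=[4, 9, 14, 19]

Final answer: [4, 9, 14, 19]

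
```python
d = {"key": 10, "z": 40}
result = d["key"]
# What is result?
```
Trace:
  d={'key': 10, 'z': 40}
  d={'key': 10, 'z': 40}, result=10

Final answer: 10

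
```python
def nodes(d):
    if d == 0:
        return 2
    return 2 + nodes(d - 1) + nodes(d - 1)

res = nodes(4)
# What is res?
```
Call trace (a repeated sub-call is expanded the first time; later identical calls just restate its return value):
nodes(d=4)
  nodes(d=3)
    nodes(d=2)
      nodes(d=1)
        nodes(d=0)
        -> return 2
        nodes(d=0)
        -> return 2
      -> return 6
      nodes(d=1) -> return 6  (same call as traced above)
    -> return 14
    nodes(d=2) -> return 14  (same call as traced above)
  -> return 30
  nodes(d=3) -> return 30  (same call as traced above)
-> return 62

Final answer: 62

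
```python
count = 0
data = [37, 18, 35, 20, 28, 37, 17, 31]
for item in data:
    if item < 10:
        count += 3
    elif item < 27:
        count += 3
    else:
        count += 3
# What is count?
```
Trace:
  count=0
  count=3, item=37
  count=6, item=18
  count=9, item=35
  count=12, item=20
  count=15, item=28
  count=18, item=37
  count=21, item=17
  count=24, item=31

Final answer: 24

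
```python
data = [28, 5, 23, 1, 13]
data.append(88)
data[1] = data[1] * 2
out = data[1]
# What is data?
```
Trace:
  data=[28, 5, 23, 1, 13]
  data=[28, 5, 23, 1, 13, 88]
  data=[28, 10, 23, 1, 13, 88]
  data=[28, 10, 23, 1, 13, 88], out=10

Final answer: [28, 10, 23, 1, 13, 88]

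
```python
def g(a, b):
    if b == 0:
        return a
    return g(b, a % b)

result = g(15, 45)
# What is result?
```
Call trace:
g(a=15, b=45)
  g(a=45, b=15)
    g(a=15, b=0)
    -> return 15
  -> return 15
-> return 15

Final answer: 15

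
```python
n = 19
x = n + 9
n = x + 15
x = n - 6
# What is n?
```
Trace:
  n=19
  n=19, x=28
  n=43, x=28
  n=43, x=37

Final answer: 43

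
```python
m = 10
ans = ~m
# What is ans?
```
Trace:
  m=10
  m=10, ans=-11

Final answer: -11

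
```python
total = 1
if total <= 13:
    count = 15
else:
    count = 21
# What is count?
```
Trace:
  total=1
  total=1, count=15

Final answer: 15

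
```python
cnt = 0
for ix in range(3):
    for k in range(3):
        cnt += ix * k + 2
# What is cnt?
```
Trace:
  cnt=0
  cnt=2, ix=0, k=0
  cnt=4, ix=0, k=1
  cnt=6, ix=0, k=2
  cnt=8, ix=1, k=0
  cnt=11, ix=1, k=1
  cnt=15, ix=1, k=2
  cnt=17, ix=2, k=0
  cnt=21, ix=2, k=1
  cnt=27, ix=2, k=2

Final answer: 27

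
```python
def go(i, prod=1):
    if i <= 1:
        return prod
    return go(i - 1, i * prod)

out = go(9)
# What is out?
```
Call trace:
go(i=9, prod=1)
  go(i=8, prod=9)
    go(i=7, prod=72)
      go(i=6, prod=504)
        go(i=5, prod=3024)
          go(i=4, prod=15120)
            go(i=3, prod=60480)
              go(i=2, prod=181440)
                go(i=1, prod=362880)
                -> return 362880
              -> return 362880
            -> return 362880
          -> return 362880
        -> return 362880
      -> return 362880
    -> return 362880
  -> return 362880
-> return 362880

Final answer: 362880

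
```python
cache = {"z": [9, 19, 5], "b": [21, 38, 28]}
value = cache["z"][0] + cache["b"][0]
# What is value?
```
Trace:
  cache={'z': [9, 19, 5], 'b': [21, 38, 28]}
  cache={'z': [9, 19, 5], 'b': [21, 38, 28]}, value=30

Final answer: 30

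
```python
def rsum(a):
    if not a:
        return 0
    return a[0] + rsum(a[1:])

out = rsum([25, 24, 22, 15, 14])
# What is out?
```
Call trace:
rsum(a=[25, 24, 22, 15, 14])
  rsum(a=[24, 22, 15, 14])
    rsum(a=[22, 15, 14])
      rsum(a=[15, 14])
        rsum(a=[14])
          rsum(a=[])
          -> return 0
        -> return 14
      -> return 29
    -> return 51
  -> return 75
-> return 100

Final answer: 100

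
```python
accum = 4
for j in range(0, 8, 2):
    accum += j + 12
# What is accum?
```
Trace:
  accum=4
  accum=16, j=0
  accum=30, j=2
  accum=46, j=4
  accum=64, j=6

Final answer: 64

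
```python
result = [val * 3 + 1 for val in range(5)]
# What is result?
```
Trace:
  val=0
  val=1
  val=2
  val=3
  val=4
  result=[1, 4, 7, 10, 13]

Final answer: [1, 4, 7, 10, 13]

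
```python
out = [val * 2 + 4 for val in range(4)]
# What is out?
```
Trace:
  val=0
  val=1
  val=2
  val=3
  out=[4, 6, 8, 10]

Final answer: [4, 6, 8, 10]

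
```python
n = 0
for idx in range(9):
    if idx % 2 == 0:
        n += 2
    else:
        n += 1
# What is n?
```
Trace:
  n=0
  n=2, idx=0
  n=3, idx=1
  n=5, idx=2
  n=6, idx=3
  n=8, idx=4
  n=9, idx=5
  n=11, idx=6
  n=12, idx=7
  n=14, idx=8

Final answer: 14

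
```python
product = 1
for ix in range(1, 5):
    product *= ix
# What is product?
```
Trace:
  product=1
  product=1, ix=1
  product=2, ix=2
  product=6, ix=3
  product=24, ix=4

Final answer: 24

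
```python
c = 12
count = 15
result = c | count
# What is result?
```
Trace:
  c=12
  c=12, count=15
  c=12, count=15, result=15

Final answer: 15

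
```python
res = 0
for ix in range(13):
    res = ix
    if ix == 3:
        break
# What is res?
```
Trace:
  res=0
  res=0, ix=0
  res=1, ix=1
  res=2, ix=2
  res=3, ix=3

Final answer: 3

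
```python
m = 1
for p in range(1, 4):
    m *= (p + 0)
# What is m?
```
Trace:
  m=1
  m=1, p=1
  m=2, p=2
  m=6, p=3

Final answer: 6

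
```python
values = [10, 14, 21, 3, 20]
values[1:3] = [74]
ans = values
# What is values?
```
Trace:
  values=[10, 14, 21, 3, 20]
  values=[10, 74, 3, 20]
  values=[10, 74, 3, 20], ans=[10, 74, 3, 20]

Final answer: [10, 74, 3, 20]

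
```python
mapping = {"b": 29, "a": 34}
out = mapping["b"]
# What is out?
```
Trace:
  mapping={'b': 29, 'a': 34}
  mapping={'b': 29, 'a': 34}, out=29

Final answer: 29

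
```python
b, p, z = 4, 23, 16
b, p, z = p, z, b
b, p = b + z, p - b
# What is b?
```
Trace:
  b=4, p=23, z=16
  b=23, p=16, z=4
  b=27, p=-7, z=4

Final answer: 27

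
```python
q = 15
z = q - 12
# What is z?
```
Trace:
  q=15
  q=15, z=3

Final answer: 3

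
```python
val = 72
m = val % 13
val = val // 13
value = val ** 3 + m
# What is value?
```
Trace:
  val=72
  val=72, m=7
  val=5, m=7
  val=5, m=7, value=132

Final answer: 132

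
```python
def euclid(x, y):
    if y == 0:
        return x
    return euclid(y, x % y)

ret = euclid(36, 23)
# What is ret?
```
Call trace:
euclid(x=36, y=23)
  euclid(x=23, y=13)
    euclid(x=13, y=10)
      euclid(x=10, y=3)
        euclid(x=3, y=1)
          euclid(x=1, y=0)
          -> return 1
        -> return 1
      -> return 1
    -> return 1
  -> return 1
-> return 1

Final answer: 1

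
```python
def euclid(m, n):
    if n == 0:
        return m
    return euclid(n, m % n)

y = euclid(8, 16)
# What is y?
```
Call trace:
euclid(m=8, n=16)
  euclid(m=16, n=8)
    euclid(m=8, n=0)
    -> return 8
  -> return 8
-> return 8

Final answer: 8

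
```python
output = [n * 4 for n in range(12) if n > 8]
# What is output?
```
Trace:
  n=0
  n=1
  n=2
  n=3
  n=4
  n=5
  n=6
  n=7
  n=8
  n=9
  n=10
  n=11
  output=[36, 40, 44]

Final answer: [36, 40, 44]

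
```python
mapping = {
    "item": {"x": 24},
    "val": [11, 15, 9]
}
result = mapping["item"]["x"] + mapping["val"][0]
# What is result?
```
Trace:
  mapping={'item': {'x': 24}, 'val': [11, 15, 9]}
  mapping={'item': {'x': 24}, 'val': [11, 15, 9]}, result=35

Final answer: 35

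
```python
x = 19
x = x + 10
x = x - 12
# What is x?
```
Trace:
  x=19
  x=29
  x=17

Final answer: 17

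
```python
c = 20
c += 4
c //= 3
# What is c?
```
Trace:
  c=20
  c=24
  c=8

Final answer: 8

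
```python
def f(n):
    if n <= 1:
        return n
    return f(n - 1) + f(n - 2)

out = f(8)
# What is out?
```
Call trace (a repeated sub-call is expanded the first time; later identical calls just restate its return value):
f(n=8)
  f(n=7)
    f(n=6)
      f(n=5)
        f(n=4)
          f(n=3)
            f(n=2)
              f(n=1)
              -> return 1
              f(n=0)
              -> return 0
            -> return 1
            f(n=1)
            -> return 1
          -> return 2
          f(n=2) -> return 1  (same call as traced above)
        -> return 3
        f(n=3) -> return 2  (same call as traced above)
      -> return 5
      f(n=4) -> return 3  (same call as traced above)
    -> return 8
    f(n=5) -> return 5  (same call as traced above)
  -> return 13
  f(n=6) -> return 8  (same call as traced above)
-> return 21

Final answer: 21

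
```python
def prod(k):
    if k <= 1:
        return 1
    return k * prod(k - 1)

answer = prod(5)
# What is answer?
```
Call trace:
prod(k=5)
  prod(k=4)
    prod(k=3)
      prod(k=2)
        prod(k=1)
        -> return 1
      -> return 2
    -> return 6
  -> return 24
-> return 120

Final answer: 120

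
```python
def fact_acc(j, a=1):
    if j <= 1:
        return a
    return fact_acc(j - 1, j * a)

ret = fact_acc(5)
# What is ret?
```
Call trace:
fact_acc(j=5, a=1)
  fact_acc(j=4, a=5)
    fact_acc(j=3, a=20)
      fact_acc(j=2, a=60)
        fact_acc(j=1, a=120)
        -> return 120
      -> return 120
    -> return 120
  -> return 120
-> return 120

Final answer: 120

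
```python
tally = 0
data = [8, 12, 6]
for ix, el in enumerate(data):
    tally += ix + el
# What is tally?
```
Trace:
  tally=0
  tally=8, ix=0, el=8
  tally=21, ix=1, el=12
  tally=29, ix=2, el=6

Final answer: 29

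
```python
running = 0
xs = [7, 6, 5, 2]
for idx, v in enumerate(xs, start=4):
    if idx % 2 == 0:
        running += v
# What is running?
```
Trace:
  running=0
  running=7, idx=4, v=7
  running=7, idx=5, v=6
  running=12, idx=6, v=5
  running=12, idx=7, v=2

Final answer: 12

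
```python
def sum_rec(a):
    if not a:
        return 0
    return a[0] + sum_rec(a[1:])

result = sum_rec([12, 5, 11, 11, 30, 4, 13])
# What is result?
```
Call trace:
sum_rec(a=[12, 5, 11, 11, 30, 4, 13])
  sum_rec(a=[5, 11, 11, 30, 4, 13])
    sum_rec(a=[11, 11, 30, 4, 13])
      sum_rec(a=[11, 30, 4, 13])
        sum_rec(a=[30, 4, 13])
          sum_rec(a=[4, 13])
            sum_rec(a=[13])
              sum_rec(a=[])
              -> return 0
            -> return 13
          -> return 17
        -> return 47
      -> return 58
    -> return 69
  -> return 74
-> return 86

Final answer: 86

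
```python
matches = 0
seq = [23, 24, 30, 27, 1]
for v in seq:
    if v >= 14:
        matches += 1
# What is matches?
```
Trace:
  matches=0
  matches=1, v=23
  matches=2, v=24
  matches=3, v=30
  matches=4, v=27
  matches=4, v=1

Final answer: 4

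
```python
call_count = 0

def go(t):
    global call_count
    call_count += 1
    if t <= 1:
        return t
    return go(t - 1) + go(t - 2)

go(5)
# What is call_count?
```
Call trace (a repeated sub-call is expanded the first time; later identical calls just restate its return value):
go(t=5)
  go(t=4)
    go(t=3)
      go(t=2)
        go(t=1)
        -> return 1
        go(t=0)
        -> return 0
      -> return 1
      go(t=1)
      -> return 1
    -> return 2
    go(t=2) -> return 1  (same call as traced above)
  -> return 3
  go(t=3) -> return 2  (same call as traced above)
-> return 5

call_count is incremented once per call, so count the calls in each subtree. Let C(t) = number of calls made by go(t).
C(0) = C(1) = 1 (base case, no recursion); C(t) = 1 + C(t - 1) + C(t - 2) otherwise.
C(2) = 1 + C(1) + C(0) = 1 + 1 + 1 = 3
C(3) = 1 + C(2) + C(1) = 1 + 3 + 1 = 5
C(4) = 1 + C(3) + C(2) = 1 + 5 + 3 = 9
C(5) = 1 + C(4) + C(3) = 1 + 9 + 5 = 15
call_count = C(5) = 15

Final answer: 15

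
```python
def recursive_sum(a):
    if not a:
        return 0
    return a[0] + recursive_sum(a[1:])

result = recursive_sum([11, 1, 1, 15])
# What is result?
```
Call trace:
recursive_sum(a=[11, 1, 1, 15])
  recursive_sum(a=[1, 1, 15])
    recursive_sum(a=[1, 15])
      recursive_sum(a=[15])
        recursive_sum(a=[])
        -> return 0
      -> return 15
    -> return 16
  -> return 17
-> return 28

Final answer: 28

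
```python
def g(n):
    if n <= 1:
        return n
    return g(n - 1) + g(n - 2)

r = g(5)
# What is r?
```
Call trace (a repeated sub-call is expanded the first time; later identical calls just restate its return value):
g(n=5)
  g(n=4)
    g(n=3)
      g(n=2)
        g(n=1)
        -> return 1
        g(n=0)
        -> return 0
      -> return 1
      g(n=1)
      -> return 1
    -> return 2
    g(n=2) -> return 1  (same call as traced above)
  -> return 3
  g(n=3) -> return 2  (same call as traced above)
-> return 5

Final answer: 5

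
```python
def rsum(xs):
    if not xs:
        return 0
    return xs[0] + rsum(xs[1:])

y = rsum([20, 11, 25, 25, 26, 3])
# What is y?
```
Call trace:
rsum(xs=[20, 11, 25, 25, 26, 3])
  rsum(xs=[11, 25, 25, 26, 3])
    rsum(xs=[25, 25, 26, 3])
      rsum(xs=[25, 26, 3])
        rsum(xs=[26, 3])
          rsum(xs=[3])
            rsum(xs=[])
            -> return 0
          -> return 3
        -> return 29
      -> return 54
    -> return 79
  -> return 90
-> return 110

Final answer: 110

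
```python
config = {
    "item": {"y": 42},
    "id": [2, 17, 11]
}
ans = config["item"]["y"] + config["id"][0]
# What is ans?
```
Trace:
  config={'item': {'y': 42}, 'id': [2, 17, 11]}
  config={'item': {'y': 42}, 'id': [2, 17, 11]}, ans=44

Final answer: 44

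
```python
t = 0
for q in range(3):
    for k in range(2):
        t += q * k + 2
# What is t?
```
Trace:
  t=0
  t=2, q=0, k=0
  t=4, q=0, k=1
  t=6, q=1, k=0
  t=9, q=1, k=1
  t=11, q=2, k=0
  t=15, q=2, k=1

Final answer: 15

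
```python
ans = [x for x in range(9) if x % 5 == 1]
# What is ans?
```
Trace:
  x=0
  x=1
  x=2
  x=3
  x=4
  x=5
  x=6
  x=7
  x=8
  ans=[1, 6]

Final answer: [1, 6]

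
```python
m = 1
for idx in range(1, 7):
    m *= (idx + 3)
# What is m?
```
Trace:
  m=1
  m=4, idx=1
  m=20, idx=2
  m=120, idx=3
  m=840, idx=4
  m=6720, idx=5
  m=60480, idx=6

Final answer: 60480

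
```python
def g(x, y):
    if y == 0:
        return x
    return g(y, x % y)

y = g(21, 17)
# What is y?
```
Call trace:
g(x=21, y=17)
  g(x=17, y=4)
    g(x=4, y=1)
      g(x=1, y=0)
      -> return 1
    -> return 1
  -> return 1
-> return 1

Final answer: 1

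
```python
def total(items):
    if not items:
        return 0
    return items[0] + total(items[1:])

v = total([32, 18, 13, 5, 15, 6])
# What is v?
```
Call trace:
total(items=[32, 18, 13, 5, 15, 6])
  total(items=[18, 13, 5, 15, 6])
    total(items=[13, 5, 15, 6])
      total(items=[5, 15, 6])
        total(items=[15, 6])
          total(items=[6])
            total(items=[])
            -> return 0
          -> return 6
        -> return 21
      -> return 26
    -> return 39
  -> return 57
-> return 89

Final answer: 89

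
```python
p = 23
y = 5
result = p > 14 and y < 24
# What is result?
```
Trace:
  p=23
  p=23, y=5
  p=23, y=5, result=True

Final answer: True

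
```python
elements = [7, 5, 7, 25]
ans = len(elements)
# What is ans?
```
Trace:
  elements=[7, 5, 7, 25]
  elements=[7, 5, 7, 25], ans=4

Final answer: 4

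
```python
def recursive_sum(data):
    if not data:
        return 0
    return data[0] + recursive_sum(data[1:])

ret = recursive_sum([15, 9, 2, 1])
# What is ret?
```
Call trace:
recursive_sum(data=[15, 9, 2, 1])
  recursive_sum(data=[9, 2, 1])
    recursive_sum(data=[2, 1])
      recursive_sum(data=[1])
        recursive_sum(data=[])
        -> return 0
      -> return 1
    -> return 3
  -> return 12
-> return 27

Final answer: 27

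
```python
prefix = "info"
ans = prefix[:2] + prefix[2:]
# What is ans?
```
Trace:
  prefix='info'
  prefix='info', ans='info'

Final answer: 'info'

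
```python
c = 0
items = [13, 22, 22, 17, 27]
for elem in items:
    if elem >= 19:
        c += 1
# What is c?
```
Trace:
  c=0
  c=0, elem=13
  c=1, elem=22
  c=2, elem=22
  c=2, elem=17
  c=3, elem=27

Final answer: 3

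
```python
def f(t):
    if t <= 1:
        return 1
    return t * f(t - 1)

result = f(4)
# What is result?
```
Call trace:
f(t=4)
  f(t=3)
    f(t=2)
      f(t=1)
      -> return 1
    -> return 2
  -> return 6
-> return 24

Final answer: 24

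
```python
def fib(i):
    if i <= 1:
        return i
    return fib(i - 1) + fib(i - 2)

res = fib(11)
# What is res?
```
Call trace (a repeated sub-call is expanded the first time; later identical calls just restate its return value):
fib(i=11)
  fib(i=10)
    fib(i=9)
      fib(i=8)
        fib(i=7)
          fib(i=6)
            fib(i=5)
              fib(i=4)
                fib(i=3)
                  fib(i=2)
                    fib(i=1)
                    -> return 1
                    fib(i=0)
                    -> return 0
                  -> return 1
                  fib(i=1)
                  -> return 1
                -> return 2
                fib(i=2) -> return 1  (same call as traced above)
              -> return 3
              fib(i=3) -> return 2  (same call as traced above)
            -> return 5
            fib(i=4) -> return 3  (same call as traced above)
          -> return 8
          fib(i=5) -> return 5  (same call as traced above)
        -> return 13
        fib(i=6) -> return 8  (same call as traced above)
      -> return 21
      fib(i=7) -> return 13  (same call as traced above)
    -> return 34
    fib(i=8) -> return 21  (same call as traced above)
  -> return 55
  fib(i=9) -> return 34  (same call as traced above)
-> return 89

Final answer: 89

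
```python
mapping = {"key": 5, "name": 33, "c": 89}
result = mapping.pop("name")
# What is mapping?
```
Trace:
  mapping={'key': 5, 'name': 33, 'c': 89}
  mapping={'key': 5, 'c': 89}, result=33

Final answer: {'key': 5, 'c': 89}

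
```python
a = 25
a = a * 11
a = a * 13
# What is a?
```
Trace:
  a=25
  a=275
  a=3575

Final answer: 3575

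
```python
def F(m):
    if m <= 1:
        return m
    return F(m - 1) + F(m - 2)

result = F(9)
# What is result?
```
Call trace (a repeated sub-call is expanded the first time; later identical calls just restate its return value):
F(m=9)
  F(m=8)
    F(m=7)
      F(m=6)
        F(m=5)
          F(m=4)
            F(m=3)
              F(m=2)
                F(m=1)
                -> return 1
                F(m=0)
                -> return 0
              -> return 1
              F(m=1)
              -> return 1
            -> return 2
            F(m=2) -> return 1  (same call as traced above)
          -> return 3
          F(m=3) -> return 2  (same call as traced above)
        -> return 5
        F(m=4) -> return 3  (same call as traced above)
      -> return 8
      F(m=5) -> return 5  (same call as traced above)
    -> return 13
    F(m=6) -> return 8  (same call as traced above)
  -> return 21
  F(m=7) -> return 13  (same call as traced above)
-> return 34

Final answer: 34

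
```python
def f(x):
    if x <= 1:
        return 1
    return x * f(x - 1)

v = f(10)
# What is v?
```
Call trace:
f(x=10)
  f(x=9)
    f(x=8)
      f(x=7)
        f(x=6)
          f(x=5)
            f(x=4)
              f(x=3)
                f(x=2)
                  f(x=1)
                  -> return 1
                -> return 2
              -> return 6
            -> return 24
          -> return 120
        -> return 720
      -> return 5040
    -> return 40320
  -> return 362880
-> return 3628800

Final answer: 3628800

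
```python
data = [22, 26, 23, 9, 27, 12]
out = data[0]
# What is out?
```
Trace:
  data=[22, 26, 23, 9, 27, 12]
  data=[22, 26, 23, 9, 27, 12], out=22

Final answer: 22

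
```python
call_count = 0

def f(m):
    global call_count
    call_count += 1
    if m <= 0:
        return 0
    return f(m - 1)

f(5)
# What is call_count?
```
Call trace:
f(m=5)
  f(m=4)
    f(m=3)
      f(m=2)
        f(m=1)
          f(m=0)
          -> return 0
        -> return 0
      -> return 0
    -> return 0
  -> return 0
-> return 0

call_count is incremented once per call. f is entered once for each m = 5, 4, 3, 2, 1, 0 (the m <= 0 call returns without recursing), i.e. 5 + 1 calls.
call_count = 6

Final answer: 6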